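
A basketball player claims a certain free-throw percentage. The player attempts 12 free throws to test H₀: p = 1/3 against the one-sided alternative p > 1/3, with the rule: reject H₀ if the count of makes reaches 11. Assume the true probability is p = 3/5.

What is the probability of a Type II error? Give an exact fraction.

A Type II error is failing to reject when Ha holds: with p = 3/5, β = P(X ≤ 10).
Summing C(12,j)·(3/5)^j·(2/5)^{12-j} for j = 0..10 gives 239357656/244140625.

239357656/244140625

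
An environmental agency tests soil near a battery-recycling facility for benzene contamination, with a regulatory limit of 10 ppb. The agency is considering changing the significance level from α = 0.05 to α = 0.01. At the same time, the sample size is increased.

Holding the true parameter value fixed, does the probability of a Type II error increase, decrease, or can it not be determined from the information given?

The first change alone would make β increase; the second alone would make β decrease. Which effect dominates depends on the magnitudes, which are not given.

Cannot be determined from the information given.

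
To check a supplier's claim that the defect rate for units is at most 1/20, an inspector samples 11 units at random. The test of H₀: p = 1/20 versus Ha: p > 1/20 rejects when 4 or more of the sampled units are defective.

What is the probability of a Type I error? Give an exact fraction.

The significance level is the probability, assuming p = 1/20, of seeing 4 or more defectives in 11 draws.
α = 1 − P(S ≤ 3) = 1 − 5112052475341/5120000000000 = 7947524659/5120000000000.

7947524659/5120000000000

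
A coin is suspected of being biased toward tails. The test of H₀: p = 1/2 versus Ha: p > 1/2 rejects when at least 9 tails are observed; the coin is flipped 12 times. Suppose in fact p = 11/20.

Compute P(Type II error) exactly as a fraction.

709043757719553/819200000000000

Under the alternative p = 11/20, S ~ Binomial(12, 11/20); β is the probability the test does not reject, P(S < 9).
Summing C(12,j)·(11/20)^j·(9/20)^{12-j} for j = 0..8 gives 709043757719553/819200000000000.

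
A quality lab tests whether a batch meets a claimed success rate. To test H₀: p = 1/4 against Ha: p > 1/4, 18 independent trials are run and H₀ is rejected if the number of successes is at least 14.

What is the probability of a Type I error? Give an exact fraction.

67831/17179869184

The Type I error probability is α = P(K ≥ 14) computed under H₀, where K ~ Binomial(18, 1/4).
Summing C(18,j)(1/4)^j(3/4)^{18−j} for j = 14,…,18 gives 67831/17179869184.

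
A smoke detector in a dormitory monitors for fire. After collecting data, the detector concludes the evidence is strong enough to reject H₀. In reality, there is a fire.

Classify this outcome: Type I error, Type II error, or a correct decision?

The conventional null hypothesis here is that there is no fire.
The test rejected a false H₀ — the decision matches the true state.

Neither — the decision is correct.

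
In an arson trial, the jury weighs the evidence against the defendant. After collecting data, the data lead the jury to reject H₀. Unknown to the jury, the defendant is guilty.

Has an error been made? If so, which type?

The conventional null hypothesis here is that the defendant is innocent.
The test rejected a false H₀ — the decision matches the true state.

No error (correct decision).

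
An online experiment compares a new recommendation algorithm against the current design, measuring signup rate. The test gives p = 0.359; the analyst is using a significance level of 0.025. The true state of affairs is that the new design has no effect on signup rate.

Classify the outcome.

The conventional null hypothesis is that the new design has no effect on signup rate.
Since p = 0.359 ≥ α = 0.025, H₀ is not rejected.
H₀ is true (actually the new design has no effect on signup rate).
The decision matches the true state — no error.

No error — this is a correct decision.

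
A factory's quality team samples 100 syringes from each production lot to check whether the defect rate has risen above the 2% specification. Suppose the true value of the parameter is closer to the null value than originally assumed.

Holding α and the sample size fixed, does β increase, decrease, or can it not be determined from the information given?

It increases.

When the true parameter is near the null value, the test has a harder time distinguishing Ha from H₀.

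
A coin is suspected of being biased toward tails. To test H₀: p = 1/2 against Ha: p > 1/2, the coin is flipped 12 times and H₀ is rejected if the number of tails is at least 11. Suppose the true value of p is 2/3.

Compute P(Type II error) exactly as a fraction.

β = P(fail to reject H₀ | Ha true) = P(S ≤ 10 | p = 2/3), S ~ Binomial(12, 2/3).
Equivalently, β = 1 − P(S ≥ 11) = 502769/531441.

502769/531441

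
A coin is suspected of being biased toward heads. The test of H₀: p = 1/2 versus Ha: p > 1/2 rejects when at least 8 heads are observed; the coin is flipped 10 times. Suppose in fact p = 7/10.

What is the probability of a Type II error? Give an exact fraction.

β = P(fail to reject H₀ | Ha true) = P(Y ≤ 7 | p = 7/10), Y ~ Binomial(10, 7/10).
Adding the binomial probabilities P(Y=0)+…+P(Y=7) at p = 7/10 gives 771521517/1250000000.

771521517/1250000000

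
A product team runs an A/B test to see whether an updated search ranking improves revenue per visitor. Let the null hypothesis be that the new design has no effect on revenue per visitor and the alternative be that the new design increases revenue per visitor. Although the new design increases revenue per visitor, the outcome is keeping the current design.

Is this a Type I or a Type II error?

'Keeping the current design' corresponds to failing to reject H₀.
H₀ was not rejected but H₀ is false — a Type II error (false negative).

Type II error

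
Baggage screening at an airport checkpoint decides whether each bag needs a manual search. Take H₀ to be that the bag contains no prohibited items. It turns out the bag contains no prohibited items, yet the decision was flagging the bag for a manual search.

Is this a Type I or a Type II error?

'Flagging the bag for a manual search' corresponds to rejecting H₀.
H₀ was rejected but H₀ is true — a Type I error (false positive).

Type I error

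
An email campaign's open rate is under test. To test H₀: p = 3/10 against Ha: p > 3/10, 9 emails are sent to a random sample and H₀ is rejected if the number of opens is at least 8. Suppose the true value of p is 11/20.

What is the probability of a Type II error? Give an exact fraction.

A Type II error is failing to reject when Ha holds: with p = 11/20, β = P(S ≤ 7).
Equivalently, β = 1 − P(S ≥ 8) = 123069745737/128000000000.

123069745737/128000000000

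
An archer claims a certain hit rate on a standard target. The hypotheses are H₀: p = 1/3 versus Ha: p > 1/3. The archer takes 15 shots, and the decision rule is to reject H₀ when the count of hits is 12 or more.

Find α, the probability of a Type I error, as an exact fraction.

The Type I error probability is α = P(Y ≥ 12) computed under H₀, where Y ~ Binomial(15, 1/3).
Adding the binomial terms for j = 12 through 15 with p = 1/3 yields 4091/14348907.

4091/14348907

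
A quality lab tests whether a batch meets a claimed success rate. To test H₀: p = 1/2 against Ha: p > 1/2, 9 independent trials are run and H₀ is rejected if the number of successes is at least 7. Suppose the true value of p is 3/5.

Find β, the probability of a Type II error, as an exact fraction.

1500416/1953125

A Type II error is failing to reject when Ha holds: with p = 3/5, β = P(S ≤ 6).
Adding the binomial probabilities P(S=0)+…+P(S=6) at p = 3/5 gives 1500416/1953125.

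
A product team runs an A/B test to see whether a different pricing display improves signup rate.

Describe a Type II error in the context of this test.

A Type II error would mean concluding that the new design has no effect on signup rate (or at least failing to establish that the new design increases signup rate) when in fact the new design increases signup rate.

With the conventional null hypothesis that the new design has no effect on signup rate:
A Type II error is failing to reject H₀ when H₀ is false.
Here that means keeping the current design when actually the new design increases signup rate.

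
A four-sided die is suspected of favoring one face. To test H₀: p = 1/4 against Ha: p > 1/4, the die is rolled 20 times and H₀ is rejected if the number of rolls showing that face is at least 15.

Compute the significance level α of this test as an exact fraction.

1048117/274877906944

Under H₀, Y ~ Binomial(20, 1/4), and α = P(Y ≥ 15).
Summing C(20,j)(1/4)^j(3/4)^{20−j} for j = 15,…,20 gives 1048117/274877906944.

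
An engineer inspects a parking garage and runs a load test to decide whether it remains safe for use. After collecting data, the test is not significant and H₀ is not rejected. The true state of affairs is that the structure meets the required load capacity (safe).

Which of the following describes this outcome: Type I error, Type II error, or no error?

No error — this is a correct decision.

The conventional null hypothesis here is that the structure meets the required load capacity (safe).
The test retained a true H₀ — the decision matches the true state.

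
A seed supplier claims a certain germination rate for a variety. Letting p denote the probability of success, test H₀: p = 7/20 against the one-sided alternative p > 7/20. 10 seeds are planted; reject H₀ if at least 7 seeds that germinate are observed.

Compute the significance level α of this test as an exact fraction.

Under H₀, K ~ Binomial(10, 7/20), and α = P(K ≥ 7).
Summing C(10,j)(7/20)^j(13/20)^{10−j} for j = 7,…,10 gives 66622158071/2560000000000.

66622158071/2560000000000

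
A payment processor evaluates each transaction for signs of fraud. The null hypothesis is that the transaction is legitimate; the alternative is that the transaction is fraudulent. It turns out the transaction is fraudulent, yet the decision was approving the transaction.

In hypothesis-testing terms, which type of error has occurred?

Type II error

'Approving the transaction' corresponds to failing to reject H₀.
H₀ was not rejected but H₀ is false — a Type II error (false negative).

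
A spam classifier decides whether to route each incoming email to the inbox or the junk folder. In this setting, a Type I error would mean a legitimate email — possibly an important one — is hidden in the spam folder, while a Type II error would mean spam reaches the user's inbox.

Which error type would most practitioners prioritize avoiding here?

The Type I consequence (a legitimate email — possibly an important one — is hidden in the spam folder) is more severe than the Type II consequence (spam reaches the user's inbox).

Type I error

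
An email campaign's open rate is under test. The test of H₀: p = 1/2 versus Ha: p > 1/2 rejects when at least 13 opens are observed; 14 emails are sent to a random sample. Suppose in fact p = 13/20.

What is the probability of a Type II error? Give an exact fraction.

1604780863168259917/1638400000000000000

Under the alternative p = 13/20, X ~ Binomial(14, 13/20); β is the probability the test does not reject, P(X < 13).
Summing C(14,j)·(13/20)^j·(7/20)^{14-j} for j = 0..12 gives 1604780863168259917/1638400000000000000.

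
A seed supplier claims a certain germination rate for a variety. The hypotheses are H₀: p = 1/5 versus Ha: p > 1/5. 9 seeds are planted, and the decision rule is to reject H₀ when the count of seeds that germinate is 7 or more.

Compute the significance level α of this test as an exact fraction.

613/1953125

α = P(reject H₀ | H₀ true) = P(X ≥ 7 | p = 1/5), with X ~ Binomial(9, 1/5).
Summing C(9,j)(1/5)^j(4/5)^{9−j} for j = 7,…,9 gives 613/1953125.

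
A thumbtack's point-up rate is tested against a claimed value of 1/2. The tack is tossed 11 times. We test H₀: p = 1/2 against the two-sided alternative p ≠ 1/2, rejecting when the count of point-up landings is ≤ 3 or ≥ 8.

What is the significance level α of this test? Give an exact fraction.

α = P(X ≤ 3 or X ≥ 8 | p = 1/2), X ~ Binomial(11, 1/2).
By symmetry, α = 2·P(X ≤ 3) = 2·(1 + 11 + 55 + 165)/2048 = 464/2048 = 29/128.

29/128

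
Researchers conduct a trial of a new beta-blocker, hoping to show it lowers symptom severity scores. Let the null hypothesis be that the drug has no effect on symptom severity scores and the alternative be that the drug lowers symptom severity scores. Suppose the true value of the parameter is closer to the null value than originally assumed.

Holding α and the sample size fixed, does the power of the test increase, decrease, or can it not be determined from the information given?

It decreases.

When the true parameter is near the null value, the test has a harder time distinguishing Ha from H₀.
Since power = 1 − β and β increases, power decreases.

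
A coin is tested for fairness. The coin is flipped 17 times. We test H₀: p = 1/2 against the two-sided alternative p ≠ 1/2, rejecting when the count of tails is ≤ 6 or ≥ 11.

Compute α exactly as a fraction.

α = P(K ≤ 6 or K ≥ 11 | p = 1/2), K ~ Binomial(17, 1/2).
The two tails are symmetric, so α = 2·(1 + 17 + 136 + 680 + 2380 + 6188 + 12376)/2^17 = 43556/131072 = 10889/32768.

10889/32768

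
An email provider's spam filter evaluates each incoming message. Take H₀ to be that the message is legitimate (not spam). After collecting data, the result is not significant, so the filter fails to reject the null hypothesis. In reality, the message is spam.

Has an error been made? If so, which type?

Type II error

H₀ was not rejected, but H₀ is actually false.
Failing to reject a false null hypothesis is a Type II error (false negative).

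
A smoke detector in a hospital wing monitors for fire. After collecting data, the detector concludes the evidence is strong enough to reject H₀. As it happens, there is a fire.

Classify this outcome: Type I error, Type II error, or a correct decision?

The conventional null hypothesis here is that there is no fire.
The test rejected a false H₀ — the decision matches the true state.

No error — this is a correct decision.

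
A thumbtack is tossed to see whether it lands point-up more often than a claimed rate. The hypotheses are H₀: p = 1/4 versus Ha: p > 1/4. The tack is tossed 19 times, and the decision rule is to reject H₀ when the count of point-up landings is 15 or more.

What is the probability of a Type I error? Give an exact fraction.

85429/68719476736

Under H₀, Y ~ Binomial(19, 1/4), and α = P(Y ≥ 15).
Adding the binomial terms for j = 15 through 19 with p = 1/4 yields 85429/68719476736.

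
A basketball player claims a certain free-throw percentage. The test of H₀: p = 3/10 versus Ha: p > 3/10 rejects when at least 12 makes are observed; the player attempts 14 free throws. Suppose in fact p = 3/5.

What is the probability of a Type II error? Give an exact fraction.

5860647088/6103515625

Under the alternative p = 3/5, X ~ Binomial(14, 3/5); β is the probability the test does not reject, P(X < 12).
Summing C(14,j)·(3/5)^j·(2/5)^{14-j} for j = 0..11 gives 5860647088/6103515625.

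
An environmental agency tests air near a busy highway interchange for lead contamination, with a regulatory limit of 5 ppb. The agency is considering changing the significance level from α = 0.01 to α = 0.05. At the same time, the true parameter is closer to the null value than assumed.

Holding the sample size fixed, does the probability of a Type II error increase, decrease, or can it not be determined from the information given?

The first change alone would make β decrease; the second alone would make β increase. Which effect dominates depends on the magnitudes, which are not given.

Cannot be determined from the information given.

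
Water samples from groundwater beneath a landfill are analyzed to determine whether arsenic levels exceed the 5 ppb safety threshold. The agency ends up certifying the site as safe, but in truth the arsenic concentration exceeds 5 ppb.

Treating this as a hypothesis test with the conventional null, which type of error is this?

Type II error

The null hypothesis here is that the arsenic concentration is at or below 5 ppb (safe).
'Certifying the site as safe' corresponds to failing to reject H₀.
H₀ was not rejected but H₀ is false — a Type II error (false negative).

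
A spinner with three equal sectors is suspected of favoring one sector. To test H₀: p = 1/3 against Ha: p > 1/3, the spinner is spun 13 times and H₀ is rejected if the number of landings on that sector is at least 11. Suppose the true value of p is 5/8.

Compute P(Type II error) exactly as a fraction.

252368141319/274877906944

β = P(fail to reject H₀ | Ha true) = P(K ≤ 10 | p = 5/8), K ~ Binomial(13, 5/8).
Equivalently, β = 1 − P(K ≥ 11) = 252368141319/274877906944.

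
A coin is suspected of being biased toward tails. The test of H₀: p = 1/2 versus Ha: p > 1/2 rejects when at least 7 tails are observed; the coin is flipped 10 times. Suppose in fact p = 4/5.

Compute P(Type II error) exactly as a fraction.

1180409/9765625

β = P(fail to reject H₀ | Ha true) = P(X ≤ 6 | p = 4/5), X ~ Binomial(10, 4/5).
Adding the binomial probabilities P(X=0)+…+P(X=6) at p = 4/5 gives 1180409/9765625.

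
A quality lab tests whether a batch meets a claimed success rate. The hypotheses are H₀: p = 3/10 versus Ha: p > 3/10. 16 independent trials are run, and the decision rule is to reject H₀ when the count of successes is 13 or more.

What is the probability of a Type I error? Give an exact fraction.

67202308773/2000000000000000

α = P(reject H₀ | H₀ true) = P(Y ≥ 13 | p = 3/10), with Y ~ Binomial(16, 3/10).
Adding the binomial terms for j = 13 through 16 with p = 3/10 yields 67202308773/2000000000000000.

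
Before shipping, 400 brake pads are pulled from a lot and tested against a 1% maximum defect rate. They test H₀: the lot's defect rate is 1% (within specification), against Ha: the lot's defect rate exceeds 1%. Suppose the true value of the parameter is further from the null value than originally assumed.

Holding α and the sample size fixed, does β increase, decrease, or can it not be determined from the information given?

A bigger departure from H₀ is easier for the test to detect, so it fails to reject less often.

It decreases.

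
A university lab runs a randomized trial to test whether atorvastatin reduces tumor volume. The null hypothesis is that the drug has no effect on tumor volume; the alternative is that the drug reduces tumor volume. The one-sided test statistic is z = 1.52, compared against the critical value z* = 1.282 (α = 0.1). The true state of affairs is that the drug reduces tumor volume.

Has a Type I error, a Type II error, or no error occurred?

Neither — the decision is correct.

Since z = 1.52 > z* = 1.282, H₀ is rejected.
H₀ is false (actually the drug reduces tumor volume).
The decision matches the true state — no error.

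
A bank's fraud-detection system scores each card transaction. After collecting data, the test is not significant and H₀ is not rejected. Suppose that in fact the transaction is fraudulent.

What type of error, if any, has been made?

The conventional null hypothesis here is that the transaction is legitimate.
H₀ was not rejected, but H₀ is actually false.
Failing to reject a false null hypothesis is a Type II error (false negative).

Type II error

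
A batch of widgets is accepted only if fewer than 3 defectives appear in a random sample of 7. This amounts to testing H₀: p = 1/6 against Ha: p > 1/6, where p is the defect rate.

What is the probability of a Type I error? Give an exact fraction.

331/3456

Under H₀, S ~ Binomial(7, 1/6); the Type I error rate is P(S ≥ 3).
Via the complement, α = 1 − Σ_{j=0}^{2} C(7,j)(1/6)^j(5/6)^{7-j} = 331/3456.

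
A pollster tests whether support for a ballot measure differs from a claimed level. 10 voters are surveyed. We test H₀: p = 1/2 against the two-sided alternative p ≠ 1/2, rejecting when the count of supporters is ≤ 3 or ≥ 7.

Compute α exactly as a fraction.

11/32

The significance level is the null-hypothesis probability of the rejection region {≤3} ∪ {≥7}.
Each tail has probability (1 + 10 + 45 + 120)/1024; doubling gives α = 352/1024 = 11/32.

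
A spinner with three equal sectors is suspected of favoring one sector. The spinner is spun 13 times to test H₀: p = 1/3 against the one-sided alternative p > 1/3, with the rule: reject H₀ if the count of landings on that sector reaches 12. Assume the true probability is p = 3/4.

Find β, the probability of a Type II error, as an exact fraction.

3662863/4194304

Under the alternative p = 3/4, K ~ Binomial(13, 3/4); β is the probability the test does not reject, P(K < 12).
Summing C(13,j)·(3/4)^j·(1/4)^{13-j} for j = 0..11 gives 3662863/4194304.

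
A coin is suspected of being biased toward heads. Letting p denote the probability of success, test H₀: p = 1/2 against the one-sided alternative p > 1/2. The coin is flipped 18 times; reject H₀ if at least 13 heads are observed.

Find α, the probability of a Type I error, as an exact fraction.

Under H₀, S ~ Binomial(18, 1/2), and α = P(S ≥ 13).
Summing the upper tail: (8568 + 3060 + 816 + 153 + 18 + 1) / 2^18 = 12616/262144 = 1577/32768.

1577/32768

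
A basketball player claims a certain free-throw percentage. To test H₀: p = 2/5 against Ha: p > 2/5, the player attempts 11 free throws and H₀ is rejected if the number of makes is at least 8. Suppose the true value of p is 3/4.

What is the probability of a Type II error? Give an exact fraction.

Under the alternative p = 3/4, X ~ Binomial(11, 3/4); β is the probability the test does not reject, P(X < 8).
Adding the binomial probabilities P(X=0)+…+P(X=7) at p = 3/4 gives 150311/524288.

150311/524288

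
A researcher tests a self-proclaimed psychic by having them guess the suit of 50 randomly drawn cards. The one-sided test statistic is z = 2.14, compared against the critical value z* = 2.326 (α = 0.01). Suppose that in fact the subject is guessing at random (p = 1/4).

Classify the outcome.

No error (correct decision).

The conventional null hypothesis is that the subject is guessing at random (p = 1/4).
Since z = 2.14 ≤ z* = 2.326, H₀ is not rejected.
H₀ is true (actually the subject is guessing at random (p = 1/4)).
The decision matches the true state — no error.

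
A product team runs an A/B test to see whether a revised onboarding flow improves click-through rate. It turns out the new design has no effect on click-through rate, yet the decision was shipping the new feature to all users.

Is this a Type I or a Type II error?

The null hypothesis here is that the new design has no effect on click-through rate.
'Shipping the new feature to all users' corresponds to rejecting H₀.
H₀ was rejected but H₀ is true — a Type I error (false positive).

Type I error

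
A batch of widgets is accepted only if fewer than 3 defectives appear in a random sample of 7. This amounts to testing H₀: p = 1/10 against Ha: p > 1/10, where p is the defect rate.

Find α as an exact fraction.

Under H₀, K ~ Binomial(7, 1/10); the Type I error rate is P(K ≥ 3).
Computing the lower-tail complement: 1 − 1948617/2000000 = 51383/2000000.

51383/2000000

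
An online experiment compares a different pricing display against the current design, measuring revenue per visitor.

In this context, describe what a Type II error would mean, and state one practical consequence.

A Type II error would mean concluding that the new design has no effect on revenue per visitor (or at least failing to establish that the new design increases revenue per visitor) when in fact the new design increases revenue per visitor. Consequence: a genuinely better design is discarded.

With the conventional null hypothesis that the new design has no effect on revenue per visitor:
A Type II error is failing to reject H₀ when H₀ is false.
Here that means keeping the current design when actually the new design increases revenue per visitor.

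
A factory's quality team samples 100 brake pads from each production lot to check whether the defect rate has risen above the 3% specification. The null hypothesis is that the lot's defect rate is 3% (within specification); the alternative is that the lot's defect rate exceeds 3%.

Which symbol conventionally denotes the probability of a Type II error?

P(Type II error) = P(fail to reject H₀ | H₀ false) = β.

β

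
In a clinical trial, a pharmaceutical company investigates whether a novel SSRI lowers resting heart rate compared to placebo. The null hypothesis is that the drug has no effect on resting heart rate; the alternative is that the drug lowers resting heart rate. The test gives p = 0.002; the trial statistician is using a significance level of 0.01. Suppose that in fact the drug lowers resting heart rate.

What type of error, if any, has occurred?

No error — this is a correct decision.

Since p = 0.002 < α = 0.01, H₀ is rejected.
H₀ is false (actually the drug lowers resting heart rate).
The decision matches the true state — no error.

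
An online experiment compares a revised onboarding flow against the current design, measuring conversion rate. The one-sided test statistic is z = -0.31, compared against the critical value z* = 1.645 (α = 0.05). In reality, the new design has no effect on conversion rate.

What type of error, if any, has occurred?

Neither — the decision is correct.

The conventional null hypothesis is that the new design has no effect on conversion rate.
Since z = -0.31 ≤ z* = 1.645, H₀ is not rejected.
H₀ is true (actually the new design has no effect on conversion rate).
The decision matches the true state — no error.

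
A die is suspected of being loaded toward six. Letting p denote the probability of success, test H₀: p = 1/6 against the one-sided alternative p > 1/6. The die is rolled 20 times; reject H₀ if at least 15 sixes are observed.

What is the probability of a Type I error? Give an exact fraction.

α = P(reject H₀ | H₀ true) = P(X ≥ 15 | p = 1/6), with X ~ Binomial(20, 1/6).
Adding the binomial terms for j = 15 through 20 with p = 1/6 yields 1434041/101559956668416.

1434041/101559956668416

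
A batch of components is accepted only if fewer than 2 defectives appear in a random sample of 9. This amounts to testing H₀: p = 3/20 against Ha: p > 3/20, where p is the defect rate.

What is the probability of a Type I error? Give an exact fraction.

Under H₀, X ~ Binomial(9, 3/20); the Type I error rate is P(X ≥ 2).
Via the complement, α = 1 − Σ_{j=0}^{1} C(9,j)(3/20)^j(17/20)^{9-j} = 51266668149/128000000000.

51266668149/128000000000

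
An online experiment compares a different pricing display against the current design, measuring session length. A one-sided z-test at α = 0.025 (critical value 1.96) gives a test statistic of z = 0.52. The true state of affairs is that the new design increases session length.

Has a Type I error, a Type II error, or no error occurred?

The conventional null hypothesis is that the new design has no effect on session length.
Since z = 0.52 ≤ z* = 1.96, H₀ is not rejected.
H₀ is false (actually the new design increases session length).
Failing to reject a false H₀ is a Type II error.

Type II error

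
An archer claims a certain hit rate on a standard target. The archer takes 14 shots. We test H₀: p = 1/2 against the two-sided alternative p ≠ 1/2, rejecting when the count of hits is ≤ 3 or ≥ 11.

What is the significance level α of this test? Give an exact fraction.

The significance level is the null-hypothesis probability of the rejection region {≤3} ∪ {≥11}.
Each tail has probability (1 + 14 + 91 + 364)/16384; doubling gives α = 940/16384 = 235/4096.

235/4096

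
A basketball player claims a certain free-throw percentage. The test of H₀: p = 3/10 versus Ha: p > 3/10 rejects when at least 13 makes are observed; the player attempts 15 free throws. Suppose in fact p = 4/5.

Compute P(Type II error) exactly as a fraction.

18370873741/30517578125

A Type II error is failing to reject when Ha holds: with p = 4/5, β = P(S ≤ 12).
Equivalently, β = 1 − P(S ≥ 13) = 18370873741/30517578125.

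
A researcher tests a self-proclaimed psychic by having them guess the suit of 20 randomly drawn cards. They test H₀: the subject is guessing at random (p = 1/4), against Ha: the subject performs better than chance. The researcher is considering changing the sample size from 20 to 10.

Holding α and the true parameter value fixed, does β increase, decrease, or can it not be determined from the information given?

With less data the test statistic is noisier; under Ha, more outcomes land inside the acceptance region.

It increases.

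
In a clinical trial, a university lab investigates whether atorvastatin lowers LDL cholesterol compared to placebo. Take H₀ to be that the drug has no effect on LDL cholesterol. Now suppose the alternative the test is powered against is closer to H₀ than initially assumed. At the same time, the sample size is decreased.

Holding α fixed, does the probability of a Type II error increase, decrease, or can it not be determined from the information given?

It increases.

A smaller true effect puts the Ha sampling distribution closer to H₀, so more of it falls in the non-rejection region. With less data the test statistic is noisier; under Ha, more outcomes land inside the acceptance region. Both changes push β in the same direction.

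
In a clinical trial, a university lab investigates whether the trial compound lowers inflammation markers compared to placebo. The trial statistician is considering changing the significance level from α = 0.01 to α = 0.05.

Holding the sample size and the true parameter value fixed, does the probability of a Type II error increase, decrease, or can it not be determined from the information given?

It decreases.

Relaxing α lowers the evidence threshold; under Ha, outcomes that previously fell short now trigger rejection.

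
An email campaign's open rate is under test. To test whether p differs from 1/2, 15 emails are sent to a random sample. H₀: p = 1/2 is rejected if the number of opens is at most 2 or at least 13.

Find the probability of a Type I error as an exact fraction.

121/16384

The significance level is the null-hypothesis probability of the rejection region {≤2} ∪ {≥13}.
By symmetry, α = 2·P(X ≤ 2) = 2·(1 + 15 + 105)/32768 = 242/32768 = 121/16384.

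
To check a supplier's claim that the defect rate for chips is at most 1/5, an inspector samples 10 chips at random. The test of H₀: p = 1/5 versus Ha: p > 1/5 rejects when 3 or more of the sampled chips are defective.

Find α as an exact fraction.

3146489/9765625

Under H₀, Y ~ Binomial(10, 1/5); the Type I error rate is P(Y ≥ 3).
Via the complement, α = 1 − Σ_{j=0}^{2} C(10,j)(1/5)^j(4/5)^{10-j} = 3146489/9765625.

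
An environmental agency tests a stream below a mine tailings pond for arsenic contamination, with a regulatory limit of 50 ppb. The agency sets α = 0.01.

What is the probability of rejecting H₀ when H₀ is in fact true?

0.01

The significance level α is, by definition, the probability of a Type I error — P(reject H₀ | H₀ true).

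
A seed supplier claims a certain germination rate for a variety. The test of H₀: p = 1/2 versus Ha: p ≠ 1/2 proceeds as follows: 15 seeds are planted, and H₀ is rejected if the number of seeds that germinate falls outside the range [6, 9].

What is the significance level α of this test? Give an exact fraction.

309/1024

α = P(S ≤ 5 or S ≥ 10 | p = 1/2), S ~ Binomial(15, 1/2).
The two tails are symmetric, so α = 2·(1 + 15 + 105 + 455 + 1365 + 3003)/2^15 = 9888/32768 = 309/1024.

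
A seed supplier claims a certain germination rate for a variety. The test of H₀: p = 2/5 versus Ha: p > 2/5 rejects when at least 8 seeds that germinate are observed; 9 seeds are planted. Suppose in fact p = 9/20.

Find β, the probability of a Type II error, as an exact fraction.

126837738533/128000000000

A Type II error is failing to reject when Ha holds: with p = 9/20, β = P(X ≤ 7).
Equivalently, β = 1 − P(X ≥ 8) = 126837738533/128000000000.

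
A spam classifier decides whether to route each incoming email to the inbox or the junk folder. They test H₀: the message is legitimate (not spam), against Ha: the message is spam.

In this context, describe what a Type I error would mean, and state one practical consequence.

A Type I error is rejecting H₀ when H₀ is true.
Here that means sending the message to the spam folder when actually the message is legitimate (not spam).

A Type I error would mean concluding that the message is spam when in fact the message is legitimate (not spam). Consequence: a legitimate email — possibly an important one — is hidden in the spam folder.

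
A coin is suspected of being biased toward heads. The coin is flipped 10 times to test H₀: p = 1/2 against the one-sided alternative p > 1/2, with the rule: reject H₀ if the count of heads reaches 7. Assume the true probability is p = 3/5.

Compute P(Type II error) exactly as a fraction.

A Type II error is failing to reject when Ha holds: with p = 3/5, β = P(Y ≤ 6).
Summing C(10,j)·(3/5)^j·(2/5)^{10-j} for j = 0..6 gives 6032416/9765625.

6032416/9765625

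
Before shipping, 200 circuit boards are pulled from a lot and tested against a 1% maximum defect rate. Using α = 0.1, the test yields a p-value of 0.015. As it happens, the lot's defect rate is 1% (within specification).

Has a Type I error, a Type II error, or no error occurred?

The conventional null hypothesis is that the lot's defect rate is 1% (within specification).
Since p = 0.015 < α = 0.1, H₀ is rejected.
H₀ is true (actually the lot's defect rate is 1% (within specification)).
Rejecting a true H₀ is a Type I error.

Type I error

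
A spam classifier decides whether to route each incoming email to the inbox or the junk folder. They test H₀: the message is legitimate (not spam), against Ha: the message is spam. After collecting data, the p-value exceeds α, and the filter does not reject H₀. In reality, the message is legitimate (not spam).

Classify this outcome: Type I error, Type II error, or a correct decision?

The test retained a true H₀ — the decision matches the true state.

Neither — the decision is correct.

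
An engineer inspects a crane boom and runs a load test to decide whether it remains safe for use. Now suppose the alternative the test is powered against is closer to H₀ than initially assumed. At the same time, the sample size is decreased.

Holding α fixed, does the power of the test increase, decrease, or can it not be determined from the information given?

It decreases.

When the true parameter is near the null value, the test has a harder time distinguishing Ha from H₀. Reducing n widens both sampling distributions, so the test has less ability to distinguish Ha from H₀. Both changes push β in the same direction.
Since power = 1 − β and β increases, power decreases.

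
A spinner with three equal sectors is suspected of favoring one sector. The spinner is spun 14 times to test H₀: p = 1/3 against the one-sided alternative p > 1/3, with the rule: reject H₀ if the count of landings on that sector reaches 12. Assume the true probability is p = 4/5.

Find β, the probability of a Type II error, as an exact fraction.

Under the alternative p = 4/5, S ~ Binomial(14, 4/5); β is the probability the test does not reject, P(S < 12).
Adding the binomial probabilities P(S=0)+…+P(S=11) at p = 4/5 gives 3368829417/6103515625.

3368829417/6103515625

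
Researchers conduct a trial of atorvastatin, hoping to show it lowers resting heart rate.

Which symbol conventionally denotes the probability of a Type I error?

P(Type I error) = P(reject H₀ | H₀ true) = α, the significance level.

α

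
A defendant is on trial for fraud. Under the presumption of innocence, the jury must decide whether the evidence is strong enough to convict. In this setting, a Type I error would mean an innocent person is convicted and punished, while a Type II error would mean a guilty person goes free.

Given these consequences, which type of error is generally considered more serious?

The Type I consequence (an innocent person is convicted and punished) is more severe than the Type II consequence (a guilty person goes free).

Type I error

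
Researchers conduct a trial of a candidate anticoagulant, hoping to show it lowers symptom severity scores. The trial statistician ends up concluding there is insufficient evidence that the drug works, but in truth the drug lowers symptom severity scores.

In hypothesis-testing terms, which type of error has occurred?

Type II error

The null hypothesis here is that the drug has no effect on symptom severity scores.
'Concluding there is insufficient evidence that the drug works' corresponds to failing to reject H₀.
H₀ was not rejected but H₀ is false — a Type II error (false negative).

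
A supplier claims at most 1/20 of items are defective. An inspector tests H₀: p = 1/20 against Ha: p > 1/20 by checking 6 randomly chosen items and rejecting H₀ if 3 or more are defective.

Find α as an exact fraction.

14271/6400000

The significance level is the probability, assuming p = 1/20, of seeing 3 or more defectives in 6 draws.
Via the complement, α = 1 − Σ_{j=0}^{2} C(6,j)(1/20)^j(19/20)^{6-j} = 14271/6400000.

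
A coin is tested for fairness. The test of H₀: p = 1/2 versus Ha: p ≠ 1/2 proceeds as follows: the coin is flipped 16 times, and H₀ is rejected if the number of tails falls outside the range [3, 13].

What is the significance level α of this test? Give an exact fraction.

Under H₀, S ~ Binomial(16, 1/2); α is the probability of landing in either tail, P(S ≤ 2) + P(S ≥ 14).
The two tails are symmetric, so α = 2·(1 + 16 + 120)/2^16 = 274/65536 = 137/32768.

137/32768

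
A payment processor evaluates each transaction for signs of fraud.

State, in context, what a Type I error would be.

A Type I error would mean concluding that the transaction is fraudulent when in fact the transaction is legitimate.

With the conventional null hypothesis that the transaction is legitimate:
A Type I error is rejecting H₀ when H₀ is true.
Here that means blocking the transaction and freezing the card when actually the transaction is legitimate.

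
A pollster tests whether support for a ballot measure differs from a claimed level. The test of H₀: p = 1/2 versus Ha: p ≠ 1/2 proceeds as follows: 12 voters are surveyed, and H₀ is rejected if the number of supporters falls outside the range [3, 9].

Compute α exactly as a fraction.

α = P(Y ≤ 2 or Y ≥ 10 | p = 1/2), Y ~ Binomial(12, 1/2).
The two tails are symmetric, so α = 2·(1 + 12 + 66)/2^12 = 158/4096 = 79/2048.

79/2048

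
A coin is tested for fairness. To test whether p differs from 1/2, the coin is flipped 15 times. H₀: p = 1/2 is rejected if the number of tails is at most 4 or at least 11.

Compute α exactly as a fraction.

1941/16384

α = P(X ≤ 4 or X ≥ 11 | p = 1/2), X ~ Binomial(15, 1/2).
By symmetry, α = 2·P(X ≤ 4) = 2·(1 + 15 + 105 + 455 + 1365)/32768 = 3882/32768 = 1941/16384.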